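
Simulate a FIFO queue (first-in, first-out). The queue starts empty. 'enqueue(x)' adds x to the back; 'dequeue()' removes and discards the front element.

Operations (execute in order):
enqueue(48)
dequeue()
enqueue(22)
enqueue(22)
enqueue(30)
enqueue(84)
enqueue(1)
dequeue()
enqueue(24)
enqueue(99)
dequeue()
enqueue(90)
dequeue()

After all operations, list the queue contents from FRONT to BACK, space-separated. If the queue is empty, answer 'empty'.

Answer: 84 1 24 99 90

Derivation:
enqueue(48): [48]
dequeue(): []
enqueue(22): [22]
enqueue(22): [22, 22]
enqueue(30): [22, 22, 30]
enqueue(84): [22, 22, 30, 84]
enqueue(1): [22, 22, 30, 84, 1]
dequeue(): [22, 30, 84, 1]
enqueue(24): [22, 30, 84, 1, 24]
enqueue(99): [22, 30, 84, 1, 24, 99]
dequeue(): [30, 84, 1, 24, 99]
enqueue(90): [30, 84, 1, 24, 99, 90]
dequeue(): [84, 1, 24, 99, 90]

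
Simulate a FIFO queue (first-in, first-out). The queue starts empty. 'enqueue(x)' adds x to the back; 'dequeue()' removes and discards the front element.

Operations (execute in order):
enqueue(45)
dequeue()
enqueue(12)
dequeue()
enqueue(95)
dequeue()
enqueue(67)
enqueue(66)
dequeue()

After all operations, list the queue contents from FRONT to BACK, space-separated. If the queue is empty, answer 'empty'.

Answer: 66

Derivation:
enqueue(45): [45]
dequeue(): []
enqueue(12): [12]
dequeue(): []
enqueue(95): [95]
dequeue(): []
enqueue(67): [67]
enqueue(66): [67, 66]
dequeue(): [66]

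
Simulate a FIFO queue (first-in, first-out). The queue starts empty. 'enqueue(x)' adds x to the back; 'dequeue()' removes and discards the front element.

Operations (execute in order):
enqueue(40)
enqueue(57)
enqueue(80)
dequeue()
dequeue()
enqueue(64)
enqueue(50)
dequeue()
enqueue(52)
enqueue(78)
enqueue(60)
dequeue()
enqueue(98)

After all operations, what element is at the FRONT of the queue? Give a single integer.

enqueue(40): queue = [40]
enqueue(57): queue = [40, 57]
enqueue(80): queue = [40, 57, 80]
dequeue(): queue = [57, 80]
dequeue(): queue = [80]
enqueue(64): queue = [80, 64]
enqueue(50): queue = [80, 64, 50]
dequeue(): queue = [64, 50]
enqueue(52): queue = [64, 50, 52]
enqueue(78): queue = [64, 50, 52, 78]
enqueue(60): queue = [64, 50, 52, 78, 60]
dequeue(): queue = [50, 52, 78, 60]
enqueue(98): queue = [50, 52, 78, 60, 98]

Answer: 50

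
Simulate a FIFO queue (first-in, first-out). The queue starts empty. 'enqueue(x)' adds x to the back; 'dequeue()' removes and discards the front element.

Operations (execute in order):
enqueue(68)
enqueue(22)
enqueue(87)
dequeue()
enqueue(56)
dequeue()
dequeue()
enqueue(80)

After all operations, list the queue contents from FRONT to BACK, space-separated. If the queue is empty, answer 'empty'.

Answer: 56 80

Derivation:
enqueue(68): [68]
enqueue(22): [68, 22]
enqueue(87): [68, 22, 87]
dequeue(): [22, 87]
enqueue(56): [22, 87, 56]
dequeue(): [87, 56]
dequeue(): [56]
enqueue(80): [56, 80]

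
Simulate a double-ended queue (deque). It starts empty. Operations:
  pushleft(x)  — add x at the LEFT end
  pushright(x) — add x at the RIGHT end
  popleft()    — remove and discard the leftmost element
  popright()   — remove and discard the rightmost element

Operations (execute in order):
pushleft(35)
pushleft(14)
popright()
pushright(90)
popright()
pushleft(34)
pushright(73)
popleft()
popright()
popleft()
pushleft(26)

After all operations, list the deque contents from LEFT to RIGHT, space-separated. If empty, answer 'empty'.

pushleft(35): [35]
pushleft(14): [14, 35]
popright(): [14]
pushright(90): [14, 90]
popright(): [14]
pushleft(34): [34, 14]
pushright(73): [34, 14, 73]
popleft(): [14, 73]
popright(): [14]
popleft(): []
pushleft(26): [26]

Answer: 26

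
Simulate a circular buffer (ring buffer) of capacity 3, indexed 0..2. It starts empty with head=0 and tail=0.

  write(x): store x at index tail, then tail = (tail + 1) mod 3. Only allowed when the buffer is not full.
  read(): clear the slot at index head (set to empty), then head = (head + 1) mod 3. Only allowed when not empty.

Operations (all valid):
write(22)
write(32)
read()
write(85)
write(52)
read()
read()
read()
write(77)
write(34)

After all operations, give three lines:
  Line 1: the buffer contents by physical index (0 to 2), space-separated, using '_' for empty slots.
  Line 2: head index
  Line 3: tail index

write(22): buf=[22 _ _], head=0, tail=1, size=1
write(32): buf=[22 32 _], head=0, tail=2, size=2
read(): buf=[_ 32 _], head=1, tail=2, size=1
write(85): buf=[_ 32 85], head=1, tail=0, size=2
write(52): buf=[52 32 85], head=1, tail=1, size=3
read(): buf=[52 _ 85], head=2, tail=1, size=2
read(): buf=[52 _ _], head=0, tail=1, size=1
read(): buf=[_ _ _], head=1, tail=1, size=0
write(77): buf=[_ 77 _], head=1, tail=2, size=1
write(34): buf=[_ 77 34], head=1, tail=0, size=2

Answer: _ 77 34
1
0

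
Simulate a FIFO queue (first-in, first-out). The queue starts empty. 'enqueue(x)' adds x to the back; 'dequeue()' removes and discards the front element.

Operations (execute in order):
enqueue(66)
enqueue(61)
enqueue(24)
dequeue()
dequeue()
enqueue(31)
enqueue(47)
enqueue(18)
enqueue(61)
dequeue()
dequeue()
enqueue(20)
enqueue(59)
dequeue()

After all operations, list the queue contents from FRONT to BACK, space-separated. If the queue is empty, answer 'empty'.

enqueue(66): [66]
enqueue(61): [66, 61]
enqueue(24): [66, 61, 24]
dequeue(): [61, 24]
dequeue(): [24]
enqueue(31): [24, 31]
enqueue(47): [24, 31, 47]
enqueue(18): [24, 31, 47, 18]
enqueue(61): [24, 31, 47, 18, 61]
dequeue(): [31, 47, 18, 61]
dequeue(): [47, 18, 61]
enqueue(20): [47, 18, 61, 20]
enqueue(59): [47, 18, 61, 20, 59]
dequeue(): [18, 61, 20, 59]

Answer: 18 61 20 59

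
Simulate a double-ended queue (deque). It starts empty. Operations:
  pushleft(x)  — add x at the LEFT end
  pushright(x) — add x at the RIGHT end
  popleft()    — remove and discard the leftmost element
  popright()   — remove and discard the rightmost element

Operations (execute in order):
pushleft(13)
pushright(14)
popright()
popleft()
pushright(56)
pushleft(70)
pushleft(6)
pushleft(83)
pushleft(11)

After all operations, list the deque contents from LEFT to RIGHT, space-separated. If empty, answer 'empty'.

Answer: 11 83 6 70 56

Derivation:
pushleft(13): [13]
pushright(14): [13, 14]
popright(): [13]
popleft(): []
pushright(56): [56]
pushleft(70): [70, 56]
pushleft(6): [6, 70, 56]
pushleft(83): [83, 6, 70, 56]
pushleft(11): [11, 83, 6, 70, 56]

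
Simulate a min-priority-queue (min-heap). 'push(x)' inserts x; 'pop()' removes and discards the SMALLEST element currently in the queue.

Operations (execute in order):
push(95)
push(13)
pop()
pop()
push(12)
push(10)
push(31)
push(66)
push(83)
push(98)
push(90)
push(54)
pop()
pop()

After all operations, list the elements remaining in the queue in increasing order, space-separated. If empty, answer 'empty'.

Answer: 31 54 66 83 90 98

Derivation:
push(95): heap contents = [95]
push(13): heap contents = [13, 95]
pop() → 13: heap contents = [95]
pop() → 95: heap contents = []
push(12): heap contents = [12]
push(10): heap contents = [10, 12]
push(31): heap contents = [10, 12, 31]
push(66): heap contents = [10, 12, 31, 66]
push(83): heap contents = [10, 12, 31, 66, 83]
push(98): heap contents = [10, 12, 31, 66, 83, 98]
push(90): heap contents = [10, 12, 31, 66, 83, 90, 98]
push(54): heap contents = [10, 12, 31, 54, 66, 83, 90, 98]
pop() → 10: heap contents = [12, 31, 54, 66, 83, 90, 98]
pop() → 12: heap contents = [31, 54, 66, 83, 90, 98]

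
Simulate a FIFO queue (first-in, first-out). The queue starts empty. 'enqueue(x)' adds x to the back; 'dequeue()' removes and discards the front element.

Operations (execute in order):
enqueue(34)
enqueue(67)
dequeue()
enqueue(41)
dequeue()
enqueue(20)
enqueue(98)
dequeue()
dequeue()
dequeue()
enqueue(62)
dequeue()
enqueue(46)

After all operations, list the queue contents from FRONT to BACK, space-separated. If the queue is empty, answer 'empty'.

enqueue(34): [34]
enqueue(67): [34, 67]
dequeue(): [67]
enqueue(41): [67, 41]
dequeue(): [41]
enqueue(20): [41, 20]
enqueue(98): [41, 20, 98]
dequeue(): [20, 98]
dequeue(): [98]
dequeue(): []
enqueue(62): [62]
dequeue(): []
enqueue(46): [46]

Answer: 46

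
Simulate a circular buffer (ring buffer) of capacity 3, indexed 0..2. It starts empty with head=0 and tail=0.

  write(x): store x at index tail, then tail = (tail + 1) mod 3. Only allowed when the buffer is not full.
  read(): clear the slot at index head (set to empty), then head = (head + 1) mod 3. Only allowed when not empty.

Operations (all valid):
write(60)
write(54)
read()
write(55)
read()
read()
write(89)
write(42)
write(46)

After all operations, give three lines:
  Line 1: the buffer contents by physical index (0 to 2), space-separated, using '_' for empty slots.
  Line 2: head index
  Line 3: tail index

write(60): buf=[60 _ _], head=0, tail=1, size=1
write(54): buf=[60 54 _], head=0, tail=2, size=2
read(): buf=[_ 54 _], head=1, tail=2, size=1
write(55): buf=[_ 54 55], head=1, tail=0, size=2
read(): buf=[_ _ 55], head=2, tail=0, size=1
read(): buf=[_ _ _], head=0, tail=0, size=0
write(89): buf=[89 _ _], head=0, tail=1, size=1
write(42): buf=[89 42 _], head=0, tail=2, size=2
write(46): buf=[89 42 46], head=0, tail=0, size=3

Answer: 89 42 46
0
0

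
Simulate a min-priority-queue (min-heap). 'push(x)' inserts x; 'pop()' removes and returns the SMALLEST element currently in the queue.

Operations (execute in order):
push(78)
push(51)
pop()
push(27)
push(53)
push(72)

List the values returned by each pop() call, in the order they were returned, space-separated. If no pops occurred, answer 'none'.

Answer: 51

Derivation:
push(78): heap contents = [78]
push(51): heap contents = [51, 78]
pop() → 51: heap contents = [78]
push(27): heap contents = [27, 78]
push(53): heap contents = [27, 53, 78]
push(72): heap contents = [27, 53, 72, 78]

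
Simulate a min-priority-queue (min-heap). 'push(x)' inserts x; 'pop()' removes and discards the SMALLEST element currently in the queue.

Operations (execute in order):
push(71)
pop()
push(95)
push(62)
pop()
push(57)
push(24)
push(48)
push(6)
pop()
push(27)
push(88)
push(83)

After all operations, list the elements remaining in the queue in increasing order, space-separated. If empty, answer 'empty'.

push(71): heap contents = [71]
pop() → 71: heap contents = []
push(95): heap contents = [95]
push(62): heap contents = [62, 95]
pop() → 62: heap contents = [95]
push(57): heap contents = [57, 95]
push(24): heap contents = [24, 57, 95]
push(48): heap contents = [24, 48, 57, 95]
push(6): heap contents = [6, 24, 48, 57, 95]
pop() → 6: heap contents = [24, 48, 57, 95]
push(27): heap contents = [24, 27, 48, 57, 95]
push(88): heap contents = [24, 27, 48, 57, 88, 95]
push(83): heap contents = [24, 27, 48, 57, 83, 88, 95]

Answer: 24 27 48 57 83 88 95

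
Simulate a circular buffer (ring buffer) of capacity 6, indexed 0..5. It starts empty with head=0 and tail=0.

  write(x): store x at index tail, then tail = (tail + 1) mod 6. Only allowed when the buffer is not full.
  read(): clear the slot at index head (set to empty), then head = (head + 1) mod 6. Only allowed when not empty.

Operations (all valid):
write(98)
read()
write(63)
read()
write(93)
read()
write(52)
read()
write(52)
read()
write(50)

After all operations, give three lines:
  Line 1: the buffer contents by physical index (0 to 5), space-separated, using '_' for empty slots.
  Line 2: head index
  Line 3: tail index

write(98): buf=[98 _ _ _ _ _], head=0, tail=1, size=1
read(): buf=[_ _ _ _ _ _], head=1, tail=1, size=0
write(63): buf=[_ 63 _ _ _ _], head=1, tail=2, size=1
read(): buf=[_ _ _ _ _ _], head=2, tail=2, size=0
write(93): buf=[_ _ 93 _ _ _], head=2, tail=3, size=1
read(): buf=[_ _ _ _ _ _], head=3, tail=3, size=0
write(52): buf=[_ _ _ 52 _ _], head=3, tail=4, size=1
read(): buf=[_ _ _ _ _ _], head=4, tail=4, size=0
write(52): buf=[_ _ _ _ 52 _], head=4, tail=5, size=1
read(): buf=[_ _ _ _ _ _], head=5, tail=5, size=0
write(50): buf=[_ _ _ _ _ 50], head=5, tail=0, size=1

Answer: _ _ _ _ _ 50
5
0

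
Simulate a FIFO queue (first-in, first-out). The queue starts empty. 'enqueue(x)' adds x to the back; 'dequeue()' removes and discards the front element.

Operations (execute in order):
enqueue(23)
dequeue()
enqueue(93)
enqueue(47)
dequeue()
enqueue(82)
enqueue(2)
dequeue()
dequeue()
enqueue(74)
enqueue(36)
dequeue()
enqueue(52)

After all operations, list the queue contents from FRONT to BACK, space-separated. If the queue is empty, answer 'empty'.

enqueue(23): [23]
dequeue(): []
enqueue(93): [93]
enqueue(47): [93, 47]
dequeue(): [47]
enqueue(82): [47, 82]
enqueue(2): [47, 82, 2]
dequeue(): [82, 2]
dequeue(): [2]
enqueue(74): [2, 74]
enqueue(36): [2, 74, 36]
dequeue(): [74, 36]
enqueue(52): [74, 36, 52]

Answer: 74 36 52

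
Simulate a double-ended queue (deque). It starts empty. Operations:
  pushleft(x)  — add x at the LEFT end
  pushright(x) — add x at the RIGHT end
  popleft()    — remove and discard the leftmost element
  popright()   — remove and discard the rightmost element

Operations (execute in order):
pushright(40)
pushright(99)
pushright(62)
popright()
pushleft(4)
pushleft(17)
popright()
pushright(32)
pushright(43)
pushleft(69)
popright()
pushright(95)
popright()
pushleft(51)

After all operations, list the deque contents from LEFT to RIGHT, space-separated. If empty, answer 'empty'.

pushright(40): [40]
pushright(99): [40, 99]
pushright(62): [40, 99, 62]
popright(): [40, 99]
pushleft(4): [4, 40, 99]
pushleft(17): [17, 4, 40, 99]
popright(): [17, 4, 40]
pushright(32): [17, 4, 40, 32]
pushright(43): [17, 4, 40, 32, 43]
pushleft(69): [69, 17, 4, 40, 32, 43]
popright(): [69, 17, 4, 40, 32]
pushright(95): [69, 17, 4, 40, 32, 95]
popright(): [69, 17, 4, 40, 32]
pushleft(51): [51, 69, 17, 4, 40, 32]

Answer: 51 69 17 4 40 32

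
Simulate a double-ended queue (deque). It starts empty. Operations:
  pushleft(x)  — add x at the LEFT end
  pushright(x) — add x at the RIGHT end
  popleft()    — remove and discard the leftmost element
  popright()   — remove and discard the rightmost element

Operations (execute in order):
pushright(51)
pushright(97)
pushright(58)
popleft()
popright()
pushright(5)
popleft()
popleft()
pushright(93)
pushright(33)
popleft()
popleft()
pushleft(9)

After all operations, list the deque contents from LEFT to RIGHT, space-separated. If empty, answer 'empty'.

pushright(51): [51]
pushright(97): [51, 97]
pushright(58): [51, 97, 58]
popleft(): [97, 58]
popright(): [97]
pushright(5): [97, 5]
popleft(): [5]
popleft(): []
pushright(93): [93]
pushright(33): [93, 33]
popleft(): [33]
popleft(): []
pushleft(9): [9]

Answer: 9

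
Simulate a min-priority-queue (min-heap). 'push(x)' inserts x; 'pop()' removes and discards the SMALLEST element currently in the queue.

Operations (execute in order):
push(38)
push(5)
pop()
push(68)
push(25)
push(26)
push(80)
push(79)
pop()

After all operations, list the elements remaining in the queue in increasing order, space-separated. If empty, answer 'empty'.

push(38): heap contents = [38]
push(5): heap contents = [5, 38]
pop() → 5: heap contents = [38]
push(68): heap contents = [38, 68]
push(25): heap contents = [25, 38, 68]
push(26): heap contents = [25, 26, 38, 68]
push(80): heap contents = [25, 26, 38, 68, 80]
push(79): heap contents = [25, 26, 38, 68, 79, 80]
pop() → 25: heap contents = [26, 38, 68, 79, 80]

Answer: 26 38 68 79 80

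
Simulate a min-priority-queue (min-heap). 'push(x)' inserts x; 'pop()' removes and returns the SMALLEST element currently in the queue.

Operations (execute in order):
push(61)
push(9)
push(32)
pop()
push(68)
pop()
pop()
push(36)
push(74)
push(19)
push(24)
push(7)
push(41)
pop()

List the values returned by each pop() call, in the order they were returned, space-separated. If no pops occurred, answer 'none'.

push(61): heap contents = [61]
push(9): heap contents = [9, 61]
push(32): heap contents = [9, 32, 61]
pop() → 9: heap contents = [32, 61]
push(68): heap contents = [32, 61, 68]
pop() → 32: heap contents = [61, 68]
pop() → 61: heap contents = [68]
push(36): heap contents = [36, 68]
push(74): heap contents = [36, 68, 74]
push(19): heap contents = [19, 36, 68, 74]
push(24): heap contents = [19, 24, 36, 68, 74]
push(7): heap contents = [7, 19, 24, 36, 68, 74]
push(41): heap contents = [7, 19, 24, 36, 41, 68, 74]
pop() → 7: heap contents = [19, 24, 36, 41, 68, 74]

Answer: 9 32 61 7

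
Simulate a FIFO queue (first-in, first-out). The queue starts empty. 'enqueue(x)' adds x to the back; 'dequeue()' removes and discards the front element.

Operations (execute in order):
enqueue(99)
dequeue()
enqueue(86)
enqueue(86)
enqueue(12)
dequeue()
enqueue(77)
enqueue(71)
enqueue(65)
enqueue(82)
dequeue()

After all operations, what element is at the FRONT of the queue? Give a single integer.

Answer: 12

Derivation:
enqueue(99): queue = [99]
dequeue(): queue = []
enqueue(86): queue = [86]
enqueue(86): queue = [86, 86]
enqueue(12): queue = [86, 86, 12]
dequeue(): queue = [86, 12]
enqueue(77): queue = [86, 12, 77]
enqueue(71): queue = [86, 12, 77, 71]
enqueue(65): queue = [86, 12, 77, 71, 65]
enqueue(82): queue = [86, 12, 77, 71, 65, 82]
dequeue(): queue = [12, 77, 71, 65, 82]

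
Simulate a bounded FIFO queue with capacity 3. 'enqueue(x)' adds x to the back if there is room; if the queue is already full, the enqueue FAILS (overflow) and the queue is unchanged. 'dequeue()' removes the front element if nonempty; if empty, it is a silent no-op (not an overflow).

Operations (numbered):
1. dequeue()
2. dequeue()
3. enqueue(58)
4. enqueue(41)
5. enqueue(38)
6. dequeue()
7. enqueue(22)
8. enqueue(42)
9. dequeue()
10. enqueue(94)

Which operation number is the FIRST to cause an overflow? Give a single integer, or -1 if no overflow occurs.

1. dequeue(): empty, no-op, size=0
2. dequeue(): empty, no-op, size=0
3. enqueue(58): size=1
4. enqueue(41): size=2
5. enqueue(38): size=3
6. dequeue(): size=2
7. enqueue(22): size=3
8. enqueue(42): size=3=cap → OVERFLOW (fail)
9. dequeue(): size=2
10. enqueue(94): size=3

Answer: 8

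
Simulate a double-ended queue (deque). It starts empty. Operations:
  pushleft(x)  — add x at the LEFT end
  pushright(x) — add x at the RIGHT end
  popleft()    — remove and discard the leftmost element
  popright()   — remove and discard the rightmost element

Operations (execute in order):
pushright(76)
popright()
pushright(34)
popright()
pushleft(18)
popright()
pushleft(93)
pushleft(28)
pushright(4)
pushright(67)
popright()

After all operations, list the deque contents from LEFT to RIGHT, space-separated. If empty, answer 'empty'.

pushright(76): [76]
popright(): []
pushright(34): [34]
popright(): []
pushleft(18): [18]
popright(): []
pushleft(93): [93]
pushleft(28): [28, 93]
pushright(4): [28, 93, 4]
pushright(67): [28, 93, 4, 67]
popright(): [28, 93, 4]

Answer: 28 93 4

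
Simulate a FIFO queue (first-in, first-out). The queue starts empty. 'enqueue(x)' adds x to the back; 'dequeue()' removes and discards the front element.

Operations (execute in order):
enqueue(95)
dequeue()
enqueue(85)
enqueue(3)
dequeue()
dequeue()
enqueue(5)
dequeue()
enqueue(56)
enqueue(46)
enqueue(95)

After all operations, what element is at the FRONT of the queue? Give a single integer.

Answer: 56

Derivation:
enqueue(95): queue = [95]
dequeue(): queue = []
enqueue(85): queue = [85]
enqueue(3): queue = [85, 3]
dequeue(): queue = [3]
dequeue(): queue = []
enqueue(5): queue = [5]
dequeue(): queue = []
enqueue(56): queue = [56]
enqueue(46): queue = [56, 46]
enqueue(95): queue = [56, 46, 95]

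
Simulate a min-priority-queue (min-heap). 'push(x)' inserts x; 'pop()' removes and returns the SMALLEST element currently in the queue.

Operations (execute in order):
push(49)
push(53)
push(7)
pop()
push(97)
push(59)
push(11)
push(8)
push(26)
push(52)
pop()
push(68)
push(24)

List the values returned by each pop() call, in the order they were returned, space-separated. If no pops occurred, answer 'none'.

push(49): heap contents = [49]
push(53): heap contents = [49, 53]
push(7): heap contents = [7, 49, 53]
pop() → 7: heap contents = [49, 53]
push(97): heap contents = [49, 53, 97]
push(59): heap contents = [49, 53, 59, 97]
push(11): heap contents = [11, 49, 53, 59, 97]
push(8): heap contents = [8, 11, 49, 53, 59, 97]
push(26): heap contents = [8, 11, 26, 49, 53, 59, 97]
push(52): heap contents = [8, 11, 26, 49, 52, 53, 59, 97]
pop() → 8: heap contents = [11, 26, 49, 52, 53, 59, 97]
push(68): heap contents = [11, 26, 49, 52, 53, 59, 68, 97]
push(24): heap contents = [11, 24, 26, 49, 52, 53, 59, 68, 97]

Answer: 7 8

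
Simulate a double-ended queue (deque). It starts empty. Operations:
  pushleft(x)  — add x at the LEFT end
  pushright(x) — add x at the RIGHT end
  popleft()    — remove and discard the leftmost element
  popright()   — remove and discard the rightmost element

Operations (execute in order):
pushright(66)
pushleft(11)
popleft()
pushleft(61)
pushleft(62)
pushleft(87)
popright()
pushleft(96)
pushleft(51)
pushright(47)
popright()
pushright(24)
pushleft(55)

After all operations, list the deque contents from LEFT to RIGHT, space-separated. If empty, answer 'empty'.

pushright(66): [66]
pushleft(11): [11, 66]
popleft(): [66]
pushleft(61): [61, 66]
pushleft(62): [62, 61, 66]
pushleft(87): [87, 62, 61, 66]
popright(): [87, 62, 61]
pushleft(96): [96, 87, 62, 61]
pushleft(51): [51, 96, 87, 62, 61]
pushright(47): [51, 96, 87, 62, 61, 47]
popright(): [51, 96, 87, 62, 61]
pushright(24): [51, 96, 87, 62, 61, 24]
pushleft(55): [55, 51, 96, 87, 62, 61, 24]

Answer: 55 51 96 87 62 61 24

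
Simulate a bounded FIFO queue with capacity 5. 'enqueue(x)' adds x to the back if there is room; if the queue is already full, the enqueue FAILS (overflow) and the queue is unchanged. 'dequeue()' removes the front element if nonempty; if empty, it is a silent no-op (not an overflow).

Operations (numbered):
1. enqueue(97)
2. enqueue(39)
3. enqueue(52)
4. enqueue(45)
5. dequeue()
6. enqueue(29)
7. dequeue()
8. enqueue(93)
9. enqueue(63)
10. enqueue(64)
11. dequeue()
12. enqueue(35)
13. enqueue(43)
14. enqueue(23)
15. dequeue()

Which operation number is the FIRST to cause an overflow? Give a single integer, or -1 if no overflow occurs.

1. enqueue(97): size=1
2. enqueue(39): size=2
3. enqueue(52): size=3
4. enqueue(45): size=4
5. dequeue(): size=3
6. enqueue(29): size=4
7. dequeue(): size=3
8. enqueue(93): size=4
9. enqueue(63): size=5
10. enqueue(64): size=5=cap → OVERFLOW (fail)
11. dequeue(): size=4
12. enqueue(35): size=5
13. enqueue(43): size=5=cap → OVERFLOW (fail)
14. enqueue(23): size=5=cap → OVERFLOW (fail)
15. dequeue(): size=4

Answer: 10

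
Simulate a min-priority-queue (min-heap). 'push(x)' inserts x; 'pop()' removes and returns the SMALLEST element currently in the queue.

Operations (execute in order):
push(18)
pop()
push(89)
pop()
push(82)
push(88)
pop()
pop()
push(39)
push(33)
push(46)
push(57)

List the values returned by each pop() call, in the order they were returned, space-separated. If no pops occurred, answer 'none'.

push(18): heap contents = [18]
pop() → 18: heap contents = []
push(89): heap contents = [89]
pop() → 89: heap contents = []
push(82): heap contents = [82]
push(88): heap contents = [82, 88]
pop() → 82: heap contents = [88]
pop() → 88: heap contents = []
push(39): heap contents = [39]
push(33): heap contents = [33, 39]
push(46): heap contents = [33, 39, 46]
push(57): heap contents = [33, 39, 46, 57]

Answer: 18 89 82 88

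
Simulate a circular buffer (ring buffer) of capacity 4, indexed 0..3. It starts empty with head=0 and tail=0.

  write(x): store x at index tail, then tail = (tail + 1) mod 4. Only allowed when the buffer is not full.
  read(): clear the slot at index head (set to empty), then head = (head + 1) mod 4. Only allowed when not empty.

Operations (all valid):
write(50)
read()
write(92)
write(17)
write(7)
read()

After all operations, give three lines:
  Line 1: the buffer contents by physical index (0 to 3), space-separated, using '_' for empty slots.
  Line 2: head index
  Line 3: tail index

Answer: _ _ 17 7
2
0

Derivation:
write(50): buf=[50 _ _ _], head=0, tail=1, size=1
read(): buf=[_ _ _ _], head=1, tail=1, size=0
write(92): buf=[_ 92 _ _], head=1, tail=2, size=1
write(17): buf=[_ 92 17 _], head=1, tail=3, size=2
write(7): buf=[_ 92 17 7], head=1, tail=0, size=3
read(): buf=[_ _ 17 7], head=2, tail=0, size=2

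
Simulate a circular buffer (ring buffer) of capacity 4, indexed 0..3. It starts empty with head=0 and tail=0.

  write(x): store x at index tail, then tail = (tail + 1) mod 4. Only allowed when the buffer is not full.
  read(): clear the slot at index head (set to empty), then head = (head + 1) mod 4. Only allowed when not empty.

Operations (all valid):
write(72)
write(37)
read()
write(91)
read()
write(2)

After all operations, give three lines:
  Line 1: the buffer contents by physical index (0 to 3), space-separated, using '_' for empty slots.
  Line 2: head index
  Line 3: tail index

Answer: _ _ 91 2
2
0

Derivation:
write(72): buf=[72 _ _ _], head=0, tail=1, size=1
write(37): buf=[72 37 _ _], head=0, tail=2, size=2
read(): buf=[_ 37 _ _], head=1, tail=2, size=1
write(91): buf=[_ 37 91 _], head=1, tail=3, size=2
read(): buf=[_ _ 91 _], head=2, tail=3, size=1
write(2): buf=[_ _ 91 2], head=2, tail=0, size=2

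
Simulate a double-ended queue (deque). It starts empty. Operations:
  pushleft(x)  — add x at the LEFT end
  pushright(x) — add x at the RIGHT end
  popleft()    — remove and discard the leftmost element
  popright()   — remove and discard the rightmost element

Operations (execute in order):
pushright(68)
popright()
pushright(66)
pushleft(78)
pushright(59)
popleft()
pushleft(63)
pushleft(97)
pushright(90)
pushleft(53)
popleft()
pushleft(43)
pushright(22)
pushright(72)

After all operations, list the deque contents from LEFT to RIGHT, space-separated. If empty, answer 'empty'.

Answer: 43 97 63 66 59 90 22 72

Derivation:
pushright(68): [68]
popright(): []
pushright(66): [66]
pushleft(78): [78, 66]
pushright(59): [78, 66, 59]
popleft(): [66, 59]
pushleft(63): [63, 66, 59]
pushleft(97): [97, 63, 66, 59]
pushright(90): [97, 63, 66, 59, 90]
pushleft(53): [53, 97, 63, 66, 59, 90]
popleft(): [97, 63, 66, 59, 90]
pushleft(43): [43, 97, 63, 66, 59, 90]
pushright(22): [43, 97, 63, 66, 59, 90, 22]
pushright(72): [43, 97, 63, 66, 59, 90, 22, 72]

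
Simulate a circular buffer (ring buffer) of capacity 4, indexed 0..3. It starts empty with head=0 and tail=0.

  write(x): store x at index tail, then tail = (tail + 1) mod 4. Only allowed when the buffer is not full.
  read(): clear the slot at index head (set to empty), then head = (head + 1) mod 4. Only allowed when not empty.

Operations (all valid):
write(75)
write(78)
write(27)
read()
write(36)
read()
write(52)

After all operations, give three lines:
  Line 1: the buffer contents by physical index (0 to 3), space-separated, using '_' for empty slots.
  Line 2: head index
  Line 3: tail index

Answer: 52 _ 27 36
2
1

Derivation:
write(75): buf=[75 _ _ _], head=0, tail=1, size=1
write(78): buf=[75 78 _ _], head=0, tail=2, size=2
write(27): buf=[75 78 27 _], head=0, tail=3, size=3
read(): buf=[_ 78 27 _], head=1, tail=3, size=2
write(36): buf=[_ 78 27 36], head=1, tail=0, size=3
read(): buf=[_ _ 27 36], head=2, tail=0, size=2
write(52): buf=[52 _ 27 36], head=2, tail=1, size=3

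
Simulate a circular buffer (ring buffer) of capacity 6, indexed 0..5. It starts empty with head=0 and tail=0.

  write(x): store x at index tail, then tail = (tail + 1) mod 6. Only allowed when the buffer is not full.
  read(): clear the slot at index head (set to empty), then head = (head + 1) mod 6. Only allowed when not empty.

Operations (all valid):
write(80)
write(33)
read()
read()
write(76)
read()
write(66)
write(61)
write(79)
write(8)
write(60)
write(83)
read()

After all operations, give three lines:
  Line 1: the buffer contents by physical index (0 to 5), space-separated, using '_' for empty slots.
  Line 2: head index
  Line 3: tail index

Answer: 8 60 83 _ 61 79
4
3

Derivation:
write(80): buf=[80 _ _ _ _ _], head=0, tail=1, size=1
write(33): buf=[80 33 _ _ _ _], head=0, tail=2, size=2
read(): buf=[_ 33 _ _ _ _], head=1, tail=2, size=1
read(): buf=[_ _ _ _ _ _], head=2, tail=2, size=0
write(76): buf=[_ _ 76 _ _ _], head=2, tail=3, size=1
read(): buf=[_ _ _ _ _ _], head=3, tail=3, size=0
write(66): buf=[_ _ _ 66 _ _], head=3, tail=4, size=1
write(61): buf=[_ _ _ 66 61 _], head=3, tail=5, size=2
write(79): buf=[_ _ _ 66 61 79], head=3, tail=0, size=3
write(8): buf=[8 _ _ 66 61 79], head=3, tail=1, size=4
write(60): buf=[8 60 _ 66 61 79], head=3, tail=2, size=5
write(83): buf=[8 60 83 66 61 79], head=3, tail=3, size=6
read(): buf=[8 60 83 _ 61 79], head=4, tail=3, size=5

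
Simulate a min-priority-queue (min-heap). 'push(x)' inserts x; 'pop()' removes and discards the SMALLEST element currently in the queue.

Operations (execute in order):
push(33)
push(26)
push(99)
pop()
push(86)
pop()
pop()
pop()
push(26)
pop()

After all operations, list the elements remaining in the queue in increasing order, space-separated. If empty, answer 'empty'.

Answer: empty

Derivation:
push(33): heap contents = [33]
push(26): heap contents = [26, 33]
push(99): heap contents = [26, 33, 99]
pop() → 26: heap contents = [33, 99]
push(86): heap contents = [33, 86, 99]
pop() → 33: heap contents = [86, 99]
pop() → 86: heap contents = [99]
pop() → 99: heap contents = []
push(26): heap contents = [26]
pop() → 26: heap contents = []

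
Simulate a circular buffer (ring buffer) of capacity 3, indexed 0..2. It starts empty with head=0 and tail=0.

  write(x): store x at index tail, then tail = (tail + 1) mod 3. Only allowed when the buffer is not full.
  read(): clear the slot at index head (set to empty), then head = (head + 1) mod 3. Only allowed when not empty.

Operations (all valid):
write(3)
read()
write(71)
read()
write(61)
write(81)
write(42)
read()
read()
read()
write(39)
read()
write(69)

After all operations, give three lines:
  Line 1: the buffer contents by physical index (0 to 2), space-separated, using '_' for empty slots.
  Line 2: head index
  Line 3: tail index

Answer: 69 _ _
0
1

Derivation:
write(3): buf=[3 _ _], head=0, tail=1, size=1
read(): buf=[_ _ _], head=1, tail=1, size=0
write(71): buf=[_ 71 _], head=1, tail=2, size=1
read(): buf=[_ _ _], head=2, tail=2, size=0
write(61): buf=[_ _ 61], head=2, tail=0, size=1
write(81): buf=[81 _ 61], head=2, tail=1, size=2
write(42): buf=[81 42 61], head=2, tail=2, size=3
read(): buf=[81 42 _], head=0, tail=2, size=2
read(): buf=[_ 42 _], head=1, tail=2, size=1
read(): buf=[_ _ _], head=2, tail=2, size=0
write(39): buf=[_ _ 39], head=2, tail=0, size=1
read(): buf=[_ _ _], head=0, tail=0, size=0
write(69): buf=[69 _ _], head=0, tail=1, size=1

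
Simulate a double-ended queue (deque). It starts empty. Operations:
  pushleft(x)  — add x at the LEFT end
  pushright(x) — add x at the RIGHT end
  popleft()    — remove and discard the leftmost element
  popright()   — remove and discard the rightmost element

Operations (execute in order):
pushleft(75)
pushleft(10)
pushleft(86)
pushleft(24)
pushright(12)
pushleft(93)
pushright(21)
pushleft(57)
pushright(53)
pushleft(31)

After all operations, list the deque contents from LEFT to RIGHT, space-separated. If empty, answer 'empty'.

pushleft(75): [75]
pushleft(10): [10, 75]
pushleft(86): [86, 10, 75]
pushleft(24): [24, 86, 10, 75]
pushright(12): [24, 86, 10, 75, 12]
pushleft(93): [93, 24, 86, 10, 75, 12]
pushright(21): [93, 24, 86, 10, 75, 12, 21]
pushleft(57): [57, 93, 24, 86, 10, 75, 12, 21]
pushright(53): [57, 93, 24, 86, 10, 75, 12, 21, 53]
pushleft(31): [31, 57, 93, 24, 86, 10, 75, 12, 21, 53]

Answer: 31 57 93 24 86 10 75 12 21 53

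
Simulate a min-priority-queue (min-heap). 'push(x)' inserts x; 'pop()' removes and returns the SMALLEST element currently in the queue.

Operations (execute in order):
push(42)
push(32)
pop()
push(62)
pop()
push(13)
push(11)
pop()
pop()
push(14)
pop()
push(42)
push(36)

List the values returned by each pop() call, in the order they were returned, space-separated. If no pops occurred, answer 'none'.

push(42): heap contents = [42]
push(32): heap contents = [32, 42]
pop() → 32: heap contents = [42]
push(62): heap contents = [42, 62]
pop() → 42: heap contents = [62]
push(13): heap contents = [13, 62]
push(11): heap contents = [11, 13, 62]
pop() → 11: heap contents = [13, 62]
pop() → 13: heap contents = [62]
push(14): heap contents = [14, 62]
pop() → 14: heap contents = [62]
push(42): heap contents = [42, 62]
push(36): heap contents = [36, 42, 62]

Answer: 32 42 11 13 14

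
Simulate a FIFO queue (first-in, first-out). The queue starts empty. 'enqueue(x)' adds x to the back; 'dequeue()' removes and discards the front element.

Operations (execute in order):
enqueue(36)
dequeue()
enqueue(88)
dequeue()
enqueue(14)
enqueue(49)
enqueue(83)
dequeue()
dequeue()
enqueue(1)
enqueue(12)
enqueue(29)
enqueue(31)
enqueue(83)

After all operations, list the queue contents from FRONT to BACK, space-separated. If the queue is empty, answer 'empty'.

Answer: 83 1 12 29 31 83

Derivation:
enqueue(36): [36]
dequeue(): []
enqueue(88): [88]
dequeue(): []
enqueue(14): [14]
enqueue(49): [14, 49]
enqueue(83): [14, 49, 83]
dequeue(): [49, 83]
dequeue(): [83]
enqueue(1): [83, 1]
enqueue(12): [83, 1, 12]
enqueue(29): [83, 1, 12, 29]
enqueue(31): [83, 1, 12, 29, 31]
enqueue(83): [83, 1, 12, 29, 31, 83]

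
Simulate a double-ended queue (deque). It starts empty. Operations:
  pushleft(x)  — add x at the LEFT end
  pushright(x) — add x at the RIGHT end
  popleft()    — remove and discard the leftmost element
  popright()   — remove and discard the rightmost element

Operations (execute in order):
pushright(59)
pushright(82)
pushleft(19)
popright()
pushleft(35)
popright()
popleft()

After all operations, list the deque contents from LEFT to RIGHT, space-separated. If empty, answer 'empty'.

pushright(59): [59]
pushright(82): [59, 82]
pushleft(19): [19, 59, 82]
popright(): [19, 59]
pushleft(35): [35, 19, 59]
popright(): [35, 19]
popleft(): [19]

Answer: 19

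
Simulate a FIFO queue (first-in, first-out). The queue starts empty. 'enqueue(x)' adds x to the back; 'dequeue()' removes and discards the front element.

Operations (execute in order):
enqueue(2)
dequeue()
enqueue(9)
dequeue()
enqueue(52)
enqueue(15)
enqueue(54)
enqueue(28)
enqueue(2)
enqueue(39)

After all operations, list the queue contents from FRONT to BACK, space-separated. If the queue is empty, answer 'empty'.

enqueue(2): [2]
dequeue(): []
enqueue(9): [9]
dequeue(): []
enqueue(52): [52]
enqueue(15): [52, 15]
enqueue(54): [52, 15, 54]
enqueue(28): [52, 15, 54, 28]
enqueue(2): [52, 15, 54, 28, 2]
enqueue(39): [52, 15, 54, 28, 2, 39]

Answer: 52 15 54 28 2 39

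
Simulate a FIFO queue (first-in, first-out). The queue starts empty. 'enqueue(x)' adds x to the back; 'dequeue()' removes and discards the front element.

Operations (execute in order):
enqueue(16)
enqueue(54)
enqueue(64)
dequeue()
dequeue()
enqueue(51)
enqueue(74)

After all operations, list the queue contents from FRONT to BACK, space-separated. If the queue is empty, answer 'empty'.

Answer: 64 51 74

Derivation:
enqueue(16): [16]
enqueue(54): [16, 54]
enqueue(64): [16, 54, 64]
dequeue(): [54, 64]
dequeue(): [64]
enqueue(51): [64, 51]
enqueue(74): [64, 51, 74]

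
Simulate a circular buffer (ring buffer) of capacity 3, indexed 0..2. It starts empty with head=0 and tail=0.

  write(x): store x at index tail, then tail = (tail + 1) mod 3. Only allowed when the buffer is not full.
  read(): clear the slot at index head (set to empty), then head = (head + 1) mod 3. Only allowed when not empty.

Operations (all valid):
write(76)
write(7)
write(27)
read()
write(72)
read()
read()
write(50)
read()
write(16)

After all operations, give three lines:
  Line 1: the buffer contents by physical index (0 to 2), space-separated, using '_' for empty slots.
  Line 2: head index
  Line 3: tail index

write(76): buf=[76 _ _], head=0, tail=1, size=1
write(7): buf=[76 7 _], head=0, tail=2, size=2
write(27): buf=[76 7 27], head=0, tail=0, size=3
read(): buf=[_ 7 27], head=1, tail=0, size=2
write(72): buf=[72 7 27], head=1, tail=1, size=3
read(): buf=[72 _ 27], head=2, tail=1, size=2
read(): buf=[72 _ _], head=0, tail=1, size=1
write(50): buf=[72 50 _], head=0, tail=2, size=2
read(): buf=[_ 50 _], head=1, tail=2, size=1
write(16): buf=[_ 50 16], head=1, tail=0, size=2

Answer: _ 50 16
1
0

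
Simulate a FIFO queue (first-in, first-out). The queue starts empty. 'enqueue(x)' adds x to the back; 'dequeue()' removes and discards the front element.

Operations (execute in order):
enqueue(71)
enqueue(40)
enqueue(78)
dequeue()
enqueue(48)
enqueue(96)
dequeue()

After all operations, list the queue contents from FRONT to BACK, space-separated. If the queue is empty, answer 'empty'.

Answer: 78 48 96

Derivation:
enqueue(71): [71]
enqueue(40): [71, 40]
enqueue(78): [71, 40, 78]
dequeue(): [40, 78]
enqueue(48): [40, 78, 48]
enqueue(96): [40, 78, 48, 96]
dequeue(): [78, 48, 96]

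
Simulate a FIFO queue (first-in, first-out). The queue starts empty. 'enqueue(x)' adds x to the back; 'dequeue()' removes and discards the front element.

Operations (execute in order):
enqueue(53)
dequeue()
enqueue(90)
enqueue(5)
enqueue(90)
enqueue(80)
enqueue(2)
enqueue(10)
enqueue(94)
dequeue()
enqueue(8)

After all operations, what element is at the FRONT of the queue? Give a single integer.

enqueue(53): queue = [53]
dequeue(): queue = []
enqueue(90): queue = [90]
enqueue(5): queue = [90, 5]
enqueue(90): queue = [90, 5, 90]
enqueue(80): queue = [90, 5, 90, 80]
enqueue(2): queue = [90, 5, 90, 80, 2]
enqueue(10): queue = [90, 5, 90, 80, 2, 10]
enqueue(94): queue = [90, 5, 90, 80, 2, 10, 94]
dequeue(): queue = [5, 90, 80, 2, 10, 94]
enqueue(8): queue = [5, 90, 80, 2, 10, 94, 8]

Answer: 5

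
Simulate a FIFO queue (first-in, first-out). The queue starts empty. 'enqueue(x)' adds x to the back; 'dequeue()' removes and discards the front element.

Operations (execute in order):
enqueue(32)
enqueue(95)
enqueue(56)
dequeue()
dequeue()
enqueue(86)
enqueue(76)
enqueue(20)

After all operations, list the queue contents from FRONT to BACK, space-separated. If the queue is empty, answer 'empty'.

Answer: 56 86 76 20

Derivation:
enqueue(32): [32]
enqueue(95): [32, 95]
enqueue(56): [32, 95, 56]
dequeue(): [95, 56]
dequeue(): [56]
enqueue(86): [56, 86]
enqueue(76): [56, 86, 76]
enqueue(20): [56, 86, 76, 20]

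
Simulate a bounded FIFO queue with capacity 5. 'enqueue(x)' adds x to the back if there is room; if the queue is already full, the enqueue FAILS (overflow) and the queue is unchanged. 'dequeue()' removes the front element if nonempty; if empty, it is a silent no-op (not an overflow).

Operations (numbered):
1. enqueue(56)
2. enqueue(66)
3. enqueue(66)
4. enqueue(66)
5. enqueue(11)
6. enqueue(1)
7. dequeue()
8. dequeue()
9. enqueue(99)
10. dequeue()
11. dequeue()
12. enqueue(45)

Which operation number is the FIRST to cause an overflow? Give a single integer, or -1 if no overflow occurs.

1. enqueue(56): size=1
2. enqueue(66): size=2
3. enqueue(66): size=3
4. enqueue(66): size=4
5. enqueue(11): size=5
6. enqueue(1): size=5=cap → OVERFLOW (fail)
7. dequeue(): size=4
8. dequeue(): size=3
9. enqueue(99): size=4
10. dequeue(): size=3
11. dequeue(): size=2
12. enqueue(45): size=3

Answer: 6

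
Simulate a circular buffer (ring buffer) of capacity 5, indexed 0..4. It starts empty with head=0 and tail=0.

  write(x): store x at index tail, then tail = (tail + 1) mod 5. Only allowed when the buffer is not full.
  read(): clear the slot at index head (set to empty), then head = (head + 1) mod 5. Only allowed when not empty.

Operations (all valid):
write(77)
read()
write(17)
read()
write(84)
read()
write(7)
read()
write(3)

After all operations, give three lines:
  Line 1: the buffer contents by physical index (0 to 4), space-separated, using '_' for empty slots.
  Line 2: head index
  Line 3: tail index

write(77): buf=[77 _ _ _ _], head=0, tail=1, size=1
read(): buf=[_ _ _ _ _], head=1, tail=1, size=0
write(17): buf=[_ 17 _ _ _], head=1, tail=2, size=1
read(): buf=[_ _ _ _ _], head=2, tail=2, size=0
write(84): buf=[_ _ 84 _ _], head=2, tail=3, size=1
read(): buf=[_ _ _ _ _], head=3, tail=3, size=0
write(7): buf=[_ _ _ 7 _], head=3, tail=4, size=1
read(): buf=[_ _ _ _ _], head=4, tail=4, size=0
write(3): buf=[_ _ _ _ 3], head=4, tail=0, size=1

Answer: _ _ _ _ 3
4
0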